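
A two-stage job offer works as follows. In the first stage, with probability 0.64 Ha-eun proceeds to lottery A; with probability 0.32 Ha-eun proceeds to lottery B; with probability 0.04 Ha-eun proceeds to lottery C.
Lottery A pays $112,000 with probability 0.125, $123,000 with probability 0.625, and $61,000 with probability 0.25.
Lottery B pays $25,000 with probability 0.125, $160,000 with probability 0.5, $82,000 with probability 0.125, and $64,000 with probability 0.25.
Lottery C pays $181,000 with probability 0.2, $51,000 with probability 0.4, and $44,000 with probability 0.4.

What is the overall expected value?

$105,888

EV(A) = 0.125 × 112000 + 0.625 × 123000 + 0.25 × 61000 = 14000 + 76875 + 15250 = 106125
EV(B) = 0.125 × 25000 + 0.5 × 160000 + 0.125 × 82000 + 0.25 × 64000 = 3125 + 80000 + 10250 + 16000 = 109375
EV(C) = 0.2 × 181000 + 0.4 × 51000 + 0.4 × 44000 = 36200 + 20400 + 17600 = 74200
Overall = 0.64 × 106125 + 0.32 × 109375 + 0.04 × 74200 = 67920 + 35000 + 2968 = 105888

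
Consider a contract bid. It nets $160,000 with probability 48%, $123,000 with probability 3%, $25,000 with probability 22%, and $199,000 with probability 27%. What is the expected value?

$139,720

EV = 0.48 × 160000 + 0.03 × 123000 + 0.22 × 25000 + 0.27 × 199000 = 76800 + 3690 + 5500 + 53730 = 139720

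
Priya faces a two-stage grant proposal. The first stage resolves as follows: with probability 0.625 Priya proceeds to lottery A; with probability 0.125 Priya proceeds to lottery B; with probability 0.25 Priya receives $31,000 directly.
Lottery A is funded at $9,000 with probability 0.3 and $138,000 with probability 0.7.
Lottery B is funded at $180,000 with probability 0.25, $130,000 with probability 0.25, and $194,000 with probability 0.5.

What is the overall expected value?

EV(A) = 0.3 × 9000 + 0.7 × 138000 = 2700 + 96600 = 99300
EV(B) = 0.25 × 180000 + 0.25 × 130000 + 0.5 × 194000 = 45000 + 32500 + 97000 = 174500
Branch C: 31000 (certain)
Overall = 0.625 × 99300 + 0.125 × 174500 + 0.25 × 31000 = 62062.5 + 21812.5 + 7750 = 91625

$91,625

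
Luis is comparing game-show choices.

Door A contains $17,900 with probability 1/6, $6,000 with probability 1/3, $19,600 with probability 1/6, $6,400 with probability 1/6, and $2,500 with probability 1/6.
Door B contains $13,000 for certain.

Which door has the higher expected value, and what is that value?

Door B ($13,000)

Door A = 1/6 × 17900 + 1/3 × 6000 + 1/6 × 19600 + 1/6 × 6400 + 1/6 × 2500 = 2983.3333 + 2000 + 3266.6667 + 1066.6667 + 416.6667 = 9733.3333
Door B: 13000 (certain)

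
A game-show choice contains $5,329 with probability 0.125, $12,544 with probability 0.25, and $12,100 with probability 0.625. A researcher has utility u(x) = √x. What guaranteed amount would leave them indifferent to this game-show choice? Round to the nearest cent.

$11,209.52

E[u] = 0.125·√5329 + 0.25·√12544 + 0.625·√12100 = 0.125·73 + 0.25·112 + 0.625·110 = 105.875
CE = (105.875)² = 11209.515625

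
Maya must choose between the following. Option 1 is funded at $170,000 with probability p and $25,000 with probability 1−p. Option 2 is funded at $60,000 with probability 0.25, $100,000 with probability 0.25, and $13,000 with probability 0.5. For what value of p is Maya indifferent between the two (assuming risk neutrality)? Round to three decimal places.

p = 0.148

EV(Option 2) = 0.25 × 60000 + 0.25 × 100000 + 0.5 × 13000 = 15000 + 25000 + 6500 = 46500
p·170000 + (1−p)·25000 = 46500
145000p + 25000 = 46500
p = (46500 − 25000) / 145000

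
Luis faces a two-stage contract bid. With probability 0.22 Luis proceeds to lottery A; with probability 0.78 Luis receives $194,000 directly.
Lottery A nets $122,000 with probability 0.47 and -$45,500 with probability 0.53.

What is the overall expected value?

$158,629.50

EV(A) = 0.47 × 122000 + 0.53 × (-45500) = 57340 − 24115 = 33225
Branch B: 194000 (certain)
Overall = 0.22 × 33225 + 0.78 × 194000 = 7309.5 + 151320 = 158629.5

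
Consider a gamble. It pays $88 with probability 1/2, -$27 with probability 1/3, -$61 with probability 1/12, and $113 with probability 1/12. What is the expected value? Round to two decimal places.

$39.33

EV = 1/2 × 88 + 1/3 × (-27) + 1/12 × (-61) + 1/12 × 113 = 44 − 9 − 5.0833 + 9.4167 = 39.3333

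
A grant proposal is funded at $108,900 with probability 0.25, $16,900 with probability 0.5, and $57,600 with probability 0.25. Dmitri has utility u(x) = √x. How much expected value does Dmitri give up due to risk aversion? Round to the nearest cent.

E[u] = 0.25·√108900 + 0.5·√16900 + 0.25·√57600 = 0.25·330 + 0.5·130 + 0.25·240 = 207.5
CE = (207.5)² = 43056.25
Risk premium = EV − CE = 50075 − 43056.25 = 7018.75

$7,018.75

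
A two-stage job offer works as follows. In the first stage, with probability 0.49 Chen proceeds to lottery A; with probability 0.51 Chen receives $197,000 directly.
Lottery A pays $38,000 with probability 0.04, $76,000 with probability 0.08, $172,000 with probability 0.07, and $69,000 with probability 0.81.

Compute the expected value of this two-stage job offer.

$137,479.70

EV(A) = 0.04 × 38000 + 0.08 × 76000 + 0.07 × 172000 + 0.81 × 69000 = 1520 + 6080 + 12040 + 55890 = 75530
Branch B: 197000 (certain)
Overall = 0.49 × 75530 + 0.51 × 197000 = 37009.7 + 100470 = 137479.7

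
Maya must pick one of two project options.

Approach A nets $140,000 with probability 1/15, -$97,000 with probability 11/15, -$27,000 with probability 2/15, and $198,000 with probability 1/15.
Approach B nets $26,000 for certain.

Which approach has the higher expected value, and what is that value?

Approach B ($26,000)

Approach A = 1/15 × 140000 + 11/15 × (-97000) + 2/15 × (-27000) + 1/15 × 198000 = 9333.3333 − 71133.3333 − 3600 + 13200 = -52200
Approach B: 26000 (certain)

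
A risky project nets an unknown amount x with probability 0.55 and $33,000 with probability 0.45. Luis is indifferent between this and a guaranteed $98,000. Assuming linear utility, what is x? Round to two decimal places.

0.55·x + 0.45·33000 = 98000
0.55·x = 98000 − 14850 = 83150
x = 83150 / 0.55 = 151181.8182

x = $151,181.82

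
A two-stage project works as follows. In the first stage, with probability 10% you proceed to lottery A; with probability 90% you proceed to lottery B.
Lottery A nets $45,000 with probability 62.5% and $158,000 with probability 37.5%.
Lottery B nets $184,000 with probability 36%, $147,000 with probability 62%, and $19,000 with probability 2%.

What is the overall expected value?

$150,721.50

EV(A) = 0.625 × 45000 + 0.375 × 158000 = 28125 + 59250 = 87375
EV(B) = 0.36 × 184000 + 0.62 × 147000 + 0.02 × 19000 = 66240 + 91140 + 380 = 157760
Overall = 0.1 × 87375 + 0.9 × 157760 = 8737.5 + 141984 = 150721.5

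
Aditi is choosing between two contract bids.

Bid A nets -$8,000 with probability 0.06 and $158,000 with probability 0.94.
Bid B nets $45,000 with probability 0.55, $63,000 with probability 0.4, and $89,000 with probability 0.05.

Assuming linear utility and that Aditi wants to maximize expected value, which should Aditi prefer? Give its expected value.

Bid A = 0.06 × (-8000) + 0.94 × 158000 = -480 + 148520 = 148040
Bid B = 0.55 × 45000 + 0.4 × 63000 + 0.05 × 89000 = 24750 + 25200 + 4450 = 54400

Bid A ($148,040)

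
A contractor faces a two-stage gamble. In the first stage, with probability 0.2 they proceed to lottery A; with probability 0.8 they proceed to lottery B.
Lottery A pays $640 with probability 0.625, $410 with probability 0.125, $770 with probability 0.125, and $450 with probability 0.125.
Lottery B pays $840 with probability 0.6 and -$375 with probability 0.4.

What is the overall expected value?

$403.95

EV(A) = 0.625 × 640 + 0.125 × 410 + 0.125 × 770 + 0.125 × 450 = 400 + 51.25 + 96.25 + 56.25 = 603.75
EV(B) = 0.6 × 840 + 0.4 × (-375) = 504 − 150 = 354
Overall = 0.2 × 603.75 + 0.8 × 354 = 120.75 + 283.2 = 403.95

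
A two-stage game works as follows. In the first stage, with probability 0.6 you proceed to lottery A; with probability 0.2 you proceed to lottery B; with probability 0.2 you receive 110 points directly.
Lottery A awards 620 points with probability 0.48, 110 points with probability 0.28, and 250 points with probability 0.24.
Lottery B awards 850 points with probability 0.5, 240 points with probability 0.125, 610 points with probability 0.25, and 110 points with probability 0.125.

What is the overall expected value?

379.29 points

EV(A) = 0.48 × 620 + 0.28 × 110 + 0.24 × 250 = 297.6 + 30.8 + 60 = 388.4
EV(B) = 0.5 × 850 + 0.125 × 240 + 0.25 × 610 + 0.125 × 110 = 425 + 30 + 152.5 + 13.75 = 621.25
Branch C: 110 (certain)
Overall = 0.6 × 388.4 + 0.2 × 621.25 + 0.2 × 110 = 233.04 + 124.25 + 22 = 379.29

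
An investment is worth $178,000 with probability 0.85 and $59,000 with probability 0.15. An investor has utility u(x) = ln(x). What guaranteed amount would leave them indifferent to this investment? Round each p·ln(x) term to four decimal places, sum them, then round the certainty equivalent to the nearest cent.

$150,828.69

E[u] = 0.85·ln(178000) + 0.15·ln(59000) = 10.2761 + 1.6478 = 11.9239
CE = e^11.9239 ≈ 150828.69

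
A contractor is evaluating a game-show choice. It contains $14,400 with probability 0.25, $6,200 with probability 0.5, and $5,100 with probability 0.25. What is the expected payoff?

EV = 0.25 × 14400 + 0.5 × 6200 + 0.25 × 5100 = 3600 + 3100 + 1275 = 7975

$7,975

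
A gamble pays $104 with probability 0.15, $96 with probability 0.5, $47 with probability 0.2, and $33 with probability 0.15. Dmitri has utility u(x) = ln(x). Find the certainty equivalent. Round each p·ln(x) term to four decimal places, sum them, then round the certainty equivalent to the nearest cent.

E[u] = 0.15·ln(104) + 0.5·ln(96) + 0.2·ln(47) + 0.15·ln(33) = 0.6967 + 2.2822 + 0.7700 + 0.5245 = 4.2734
CE = e^4.2734 ≈ 71.77

$71.77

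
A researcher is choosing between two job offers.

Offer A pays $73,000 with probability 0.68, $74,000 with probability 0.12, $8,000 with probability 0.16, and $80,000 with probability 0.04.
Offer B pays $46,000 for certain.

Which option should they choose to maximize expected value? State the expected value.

Offer A ($63,000)

Offer A = 0.68 × 73000 + 0.12 × 74000 + 0.16 × 8000 + 0.04 × 80000 = 49640 + 8880 + 1280 + 3200 = 63000
Offer B: 46000 (certain)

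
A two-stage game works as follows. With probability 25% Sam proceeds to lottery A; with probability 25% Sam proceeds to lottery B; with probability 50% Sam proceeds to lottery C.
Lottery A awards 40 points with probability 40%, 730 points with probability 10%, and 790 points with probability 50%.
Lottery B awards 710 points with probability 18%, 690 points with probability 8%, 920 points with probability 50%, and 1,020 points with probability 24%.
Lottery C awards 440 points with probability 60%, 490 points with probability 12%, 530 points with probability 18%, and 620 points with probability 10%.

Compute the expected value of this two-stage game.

EV(A) = 0.4 × 40 + 0.1 × 730 + 0.5 × 790 = 16 + 73 + 395 = 484
EV(B) = 0.18 × 710 + 0.08 × 690 + 0.5 × 920 + 0.24 × 1020 = 127.8 + 55.2 + 460 + 244.8 = 887.8
EV(C) = 0.6 × 440 + 0.12 × 490 + 0.18 × 530 + 0.1 × 620 = 264 + 58.8 + 95.4 + 62 = 480.2
Overall = 0.25 × 484 + 0.25 × 887.8 + 0.5 × 480.2 = 121 + 221.95 + 240.1 = 583.05

583.05 points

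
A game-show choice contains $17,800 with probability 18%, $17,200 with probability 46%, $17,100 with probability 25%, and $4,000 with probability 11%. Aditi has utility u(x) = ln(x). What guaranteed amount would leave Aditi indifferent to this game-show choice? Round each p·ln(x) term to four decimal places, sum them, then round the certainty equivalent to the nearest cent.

$14,719.08

E[u] = 0.18·ln(17800) + 0.46·ln(17200) + 0.25·ln(17100) + 0.11·ln(4000) = 1.7617 + 4.4862 + 2.4367 + 0.9123 = 9.5969
CE = e^9.5969 ≈ 14719.08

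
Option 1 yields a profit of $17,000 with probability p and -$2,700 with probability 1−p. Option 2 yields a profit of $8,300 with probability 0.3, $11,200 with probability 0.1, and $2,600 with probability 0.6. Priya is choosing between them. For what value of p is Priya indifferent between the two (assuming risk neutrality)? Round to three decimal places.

EV(Option 2) = 0.3 × 8300 + 0.1 × 11200 + 0.6 × 2600 = 2490 + 1120 + 1560 = 5170
p·17000 + (1−p)·(-2700) = 5170
19700p − 2700 = 5170
p = (5170 + 2700) / 19700

p = 0.399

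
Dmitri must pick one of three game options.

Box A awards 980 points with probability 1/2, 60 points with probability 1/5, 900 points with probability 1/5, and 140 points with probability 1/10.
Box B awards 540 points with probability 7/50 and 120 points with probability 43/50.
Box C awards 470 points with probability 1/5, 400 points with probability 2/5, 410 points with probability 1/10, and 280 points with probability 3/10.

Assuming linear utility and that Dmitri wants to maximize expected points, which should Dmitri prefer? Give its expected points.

Box A = 1/2 × 980 + 1/5 × 60 + 1/5 × 900 + 1/10 × 140 = 490 + 12 + 180 + 14 = 696
Box B = 7/50 × 540 + 43/50 × 120 = 75.6 + 103.2 = 178.8
Box C = 1/5 × 470 + 2/5 × 400 + 1/10 × 410 + 3/10 × 280 = 94 + 160 + 41 + 84 = 379

Box A (696 points)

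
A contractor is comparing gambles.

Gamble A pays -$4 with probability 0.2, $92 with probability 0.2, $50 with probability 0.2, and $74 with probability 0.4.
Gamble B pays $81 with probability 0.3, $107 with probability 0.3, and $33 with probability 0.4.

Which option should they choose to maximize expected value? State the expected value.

Gamble B ($69.60)

Gamble A = 0.2 × (-4) + 0.2 × 92 + 0.2 × 50 + 0.4 × 74 = -0.8 + 18.4 + 10 + 29.6 = 57.2
Gamble B = 0.3 × 81 + 0.3 × 107 + 0.4 × 33 = 24.3 + 32.1 + 13.2 = 69.6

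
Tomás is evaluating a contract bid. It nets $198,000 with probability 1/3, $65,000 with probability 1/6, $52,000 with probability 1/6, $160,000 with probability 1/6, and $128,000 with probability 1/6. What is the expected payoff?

EV = 1/3 × 198000 + 1/6 × 65000 + 1/6 × 52000 + 1/6 × 160000 + 1/6 × 128000 = 66000 + 10833.3333 + 8666.6667 + 26666.6667 + 21333.3333 = 133500

$133,500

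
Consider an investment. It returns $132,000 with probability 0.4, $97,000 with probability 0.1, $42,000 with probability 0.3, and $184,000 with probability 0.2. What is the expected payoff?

EV = 0.4 × 132000 + 0.1 × 97000 + 0.3 × 42000 + 0.2 × 184000 = 52800 + 9700 + 12600 + 36800 = 111900

$111,900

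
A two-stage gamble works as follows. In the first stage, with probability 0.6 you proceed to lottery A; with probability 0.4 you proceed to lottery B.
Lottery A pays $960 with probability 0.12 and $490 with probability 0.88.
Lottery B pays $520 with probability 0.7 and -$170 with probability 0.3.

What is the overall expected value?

EV(A) = 0.12 × 960 + 0.88 × 490 = 115.2 + 431.2 = 546.4
EV(B) = 0.7 × 520 + 0.3 × (-170) = 364 − 51 = 313
Overall = 0.6 × 546.4 + 0.4 × 313 = 327.84 + 125.2 = 453.04

$453.04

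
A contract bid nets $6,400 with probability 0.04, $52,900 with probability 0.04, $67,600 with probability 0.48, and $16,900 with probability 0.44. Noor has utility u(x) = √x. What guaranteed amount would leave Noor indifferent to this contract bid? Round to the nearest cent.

E[u] = 0.04·√6400 + 0.04·√52900 + 0.48·√67600 + 0.44·√16900 = 0.04·80 + 0.04·230 + 0.48·260 + 0.44·130 = 194.4
CE = (194.4)² = 37791.36

$37,791.36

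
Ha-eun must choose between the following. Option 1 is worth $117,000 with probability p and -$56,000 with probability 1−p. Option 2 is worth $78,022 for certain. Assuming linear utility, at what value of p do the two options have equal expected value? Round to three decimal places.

p·117000 + (1−p)·(-56000) = 78022
173000p − 56000 = 78022
p = (78022 + 56000) / 173000

p = 0.775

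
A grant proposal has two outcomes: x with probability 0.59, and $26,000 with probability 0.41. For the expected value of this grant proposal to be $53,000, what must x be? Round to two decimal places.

0.59·x + 0.41·26000 = 53000
0.59·x = 53000 − 10660 = 42340
x = 42340 / 0.59 = 71762.7119

x = $71,762.71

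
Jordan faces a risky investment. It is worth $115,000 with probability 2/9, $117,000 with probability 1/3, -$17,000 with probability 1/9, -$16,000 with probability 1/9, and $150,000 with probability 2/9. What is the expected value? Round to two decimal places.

EV = 2/9 × 115000 + 1/3 × 117000 + 1/9 × (-17000) + 1/9 × (-16000) + 2/9 × 150000 = 25555.5556 + 39000 − 1888.8889 − 1777.7778 + 33333.3333 = 94222.2222

$94,222.22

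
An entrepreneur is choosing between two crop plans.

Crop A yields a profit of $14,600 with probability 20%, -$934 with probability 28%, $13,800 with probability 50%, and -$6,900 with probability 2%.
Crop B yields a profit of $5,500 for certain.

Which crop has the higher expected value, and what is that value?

Crop A ($9,420.48)

Crop A = 0.2 × 14600 + 0.28 × (-934) + 0.5 × 13800 + 0.02 × (-6900) = 2920 − 261.52 + 6900 − 138 = 9420.48
Crop B: 5500 (certain)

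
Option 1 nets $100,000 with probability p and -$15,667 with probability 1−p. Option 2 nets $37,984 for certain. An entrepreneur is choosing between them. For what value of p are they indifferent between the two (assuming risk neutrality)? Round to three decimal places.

p·100000 + (1−p)·(-15667) = 37984
115667p − 15667 = 37984
p = (37984 + 15667) / 115667

p = 0.464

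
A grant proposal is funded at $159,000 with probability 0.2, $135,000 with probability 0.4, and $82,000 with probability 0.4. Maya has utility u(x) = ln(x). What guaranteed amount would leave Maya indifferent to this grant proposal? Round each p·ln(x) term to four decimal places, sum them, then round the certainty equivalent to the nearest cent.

E[u] = 0.2·ln(159000) + 0.4·ln(135000) + 0.4·ln(82000) = 2.3953 + 4.7252 + 4.5258 = 11.6463
CE = e^11.6463 ≈ 114267.79

$114,267.79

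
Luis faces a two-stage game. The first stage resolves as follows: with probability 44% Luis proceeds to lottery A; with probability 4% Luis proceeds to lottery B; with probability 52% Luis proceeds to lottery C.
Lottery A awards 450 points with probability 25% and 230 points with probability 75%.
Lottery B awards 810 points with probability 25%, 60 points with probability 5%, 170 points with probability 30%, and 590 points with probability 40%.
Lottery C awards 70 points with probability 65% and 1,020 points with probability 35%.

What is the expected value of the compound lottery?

EV(A) = 0.25 × 450 + 0.75 × 230 = 112.5 + 172.5 = 285
EV(B) = 0.25 × 810 + 0.05 × 60 + 0.3 × 170 + 0.4 × 590 = 202.5 + 3 + 51 + 236 = 492.5
EV(C) = 0.65 × 70 + 0.35 × 1020 = 45.5 + 357 = 402.5
Overall = 0.44 × 285 + 0.04 × 492.5 + 0.52 × 402.5 = 125.4 + 19.7 + 209.3 = 354.4

354.4 points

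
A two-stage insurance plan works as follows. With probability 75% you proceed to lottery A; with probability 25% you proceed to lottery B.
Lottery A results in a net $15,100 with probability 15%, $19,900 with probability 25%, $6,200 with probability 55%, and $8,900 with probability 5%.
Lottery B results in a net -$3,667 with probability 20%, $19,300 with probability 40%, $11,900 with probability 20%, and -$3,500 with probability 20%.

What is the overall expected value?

$10,487.90

EV(A) = 0.15 × 15100 + 0.25 × 19900 + 0.55 × 6200 + 0.05 × 8900 = 2265 + 4975 + 3410 + 445 = 11095
EV(B) = 0.2 × (-3667) + 0.4 × 19300 + 0.2 × 11900 + 0.2 × (-3500) = -733.4 + 7720 + 2380 − 700 = 8666.6
Overall = 0.75 × 11095 + 0.25 × 8666.6 = 8321.25 + 2166.65 = 10487.9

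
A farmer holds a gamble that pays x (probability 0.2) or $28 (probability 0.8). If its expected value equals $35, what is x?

0.2·x + 0.8·28 = 35
0.2·x = 35 − 22.4 = 12.6
x = 12.6 / 0.2 = 63

x = $63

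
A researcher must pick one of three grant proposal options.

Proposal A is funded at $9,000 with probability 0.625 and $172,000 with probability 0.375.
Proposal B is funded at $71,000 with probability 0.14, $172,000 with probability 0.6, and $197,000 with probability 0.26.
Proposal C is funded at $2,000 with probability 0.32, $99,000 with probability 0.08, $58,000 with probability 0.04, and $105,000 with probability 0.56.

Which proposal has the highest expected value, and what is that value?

Proposal A = 0.625 × 9000 + 0.375 × 172000 = 5625 + 64500 = 70125
Proposal B = 0.14 × 71000 + 0.6 × 172000 + 0.26 × 197000 = 9940 + 103200 + 51220 = 164360
Proposal C = 0.32 × 2000 + 0.08 × 99000 + 0.04 × 58000 + 0.56 × 105000 = 640 + 7920 + 2320 + 58800 = 69680

Proposal B ($164,360)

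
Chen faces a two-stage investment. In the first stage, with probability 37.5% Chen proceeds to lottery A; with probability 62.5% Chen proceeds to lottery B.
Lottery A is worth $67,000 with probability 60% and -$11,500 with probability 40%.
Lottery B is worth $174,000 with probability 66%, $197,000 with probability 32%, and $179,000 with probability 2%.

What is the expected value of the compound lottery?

EV(A) = 0.6 × 67000 + 0.4 × (-11500) = 40200 − 4600 = 35600
EV(B) = 0.66 × 174000 + 0.32 × 197000 + 0.02 × 179000 = 114840 + 63040 + 3580 = 181460
Overall = 0.375 × 35600 + 0.625 × 181460 = 13350 + 113412.5 = 126762.5

$126,762.50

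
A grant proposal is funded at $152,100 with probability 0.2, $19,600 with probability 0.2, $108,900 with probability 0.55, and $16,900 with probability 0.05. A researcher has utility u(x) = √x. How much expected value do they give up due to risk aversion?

$8,644

E[u] = 0.2·√152100 + 0.2·√19600 + 0.55·√108900 + 0.05·√16900 = 0.2·390 + 0.2·140 + 0.55·330 + 0.05·130 = 294
CE = (294)² = 86436
Risk premium = EV − CE = 95080 − 86436 = 8644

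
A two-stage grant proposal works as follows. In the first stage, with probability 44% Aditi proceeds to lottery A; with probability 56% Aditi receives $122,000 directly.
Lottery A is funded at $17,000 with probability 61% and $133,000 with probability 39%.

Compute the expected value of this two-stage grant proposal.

EV(A) = 0.61 × 17000 + 0.39 × 133000 = 10370 + 51870 = 62240
Branch B: 122000 (certain)
Overall = 0.44 × 62240 + 0.56 × 122000 = 27385.6 + 68320 = 95705.6

$95,705.60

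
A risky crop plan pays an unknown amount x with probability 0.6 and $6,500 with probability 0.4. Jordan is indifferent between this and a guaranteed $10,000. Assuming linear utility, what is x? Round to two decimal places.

x = $12,333.33

0.6·x + 0.4·6500 = 10000
0.6·x = 10000 − 2600 = 7400
x = 7400 / 0.6 = 12333.3333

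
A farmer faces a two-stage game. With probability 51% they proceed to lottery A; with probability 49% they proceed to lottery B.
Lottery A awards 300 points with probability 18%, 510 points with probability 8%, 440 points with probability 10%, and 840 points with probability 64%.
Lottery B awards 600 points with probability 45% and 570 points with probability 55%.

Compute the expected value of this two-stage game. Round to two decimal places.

EV(A) = 0.18 × 300 + 0.08 × 510 + 0.1 × 440 + 0.64 × 840 = 54 + 40.8 + 44 + 537.6 = 676.4
EV(B) = 0.45 × 600 + 0.55 × 570 = 270 + 313.5 = 583.5
Overall = 0.51 × 676.4 + 0.49 × 583.5 = 344.964 + 285.915 = 630.879

630.88 points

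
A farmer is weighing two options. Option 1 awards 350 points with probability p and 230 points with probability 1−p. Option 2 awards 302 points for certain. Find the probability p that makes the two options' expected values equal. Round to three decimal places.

p·350 + (1−p)·230 = 302
120p + 230 = 302
p = (302 − 230) / 120

p = 0.600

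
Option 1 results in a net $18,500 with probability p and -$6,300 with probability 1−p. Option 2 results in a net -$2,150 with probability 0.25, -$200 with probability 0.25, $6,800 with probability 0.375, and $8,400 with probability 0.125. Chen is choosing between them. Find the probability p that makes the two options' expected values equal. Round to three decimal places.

EV(Option 2) = 0.25 × (-2150) + 0.25 × (-200) + 0.375 × 6800 + 0.125 × 8400 = -537.5 − 50 + 2550 + 1050 = 3012.5
p·18500 + (1−p)·(-6300) = 3012.5
24800p − 6300 = 3012.5
p = (3012.5 + 6300) / 24800

p = 0.376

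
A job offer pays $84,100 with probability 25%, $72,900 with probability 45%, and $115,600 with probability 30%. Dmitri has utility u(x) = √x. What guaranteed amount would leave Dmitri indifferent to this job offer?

$87,616

E[u] = 0.25·√84100 + 0.45·√72900 + 0.3·√115600 = 0.25·290 + 0.45·270 + 0.3·340 = 296
CE = (296)² = 87616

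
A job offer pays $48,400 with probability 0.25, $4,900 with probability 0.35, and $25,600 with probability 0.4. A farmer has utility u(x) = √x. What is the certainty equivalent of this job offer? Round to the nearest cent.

E[u] = 0.25·√48400 + 0.35·√4900 + 0.4·√25600 = 0.25·220 + 0.35·70 + 0.4·160 = 143.5
CE = (143.5)² = 20592.25

$20,592.25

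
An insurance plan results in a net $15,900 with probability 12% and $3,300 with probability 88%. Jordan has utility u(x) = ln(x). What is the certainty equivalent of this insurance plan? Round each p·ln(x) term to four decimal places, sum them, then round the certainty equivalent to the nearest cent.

$3,985.43

E[u] = 0.12·ln(15900) + 0.88·ln(3300) = 1.1609 + 7.1295 = 8.2904
CE = e^8.2904 ≈ 3985.43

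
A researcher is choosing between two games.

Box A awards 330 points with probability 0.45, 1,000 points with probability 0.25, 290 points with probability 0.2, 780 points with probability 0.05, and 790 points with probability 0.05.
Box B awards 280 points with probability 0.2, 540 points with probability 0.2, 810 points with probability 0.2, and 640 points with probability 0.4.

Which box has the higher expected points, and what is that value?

Box A = 0.45 × 330 + 0.25 × 1000 + 0.2 × 290 + 0.05 × 780 + 0.05 × 790 = 148.5 + 250 + 58 + 39 + 39.5 = 535
Box B = 0.2 × 280 + 0.2 × 540 + 0.2 × 810 + 0.4 × 640 = 56 + 108 + 162 + 256 = 582

Box B (582 points)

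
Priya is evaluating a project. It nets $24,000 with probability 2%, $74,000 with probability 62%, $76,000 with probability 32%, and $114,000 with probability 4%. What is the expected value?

$75,240

EV = 0.02 × 24000 + 0.62 × 74000 + 0.32 × 76000 + 0.04 × 114000 = 480 + 45880 + 24320 + 4560 = 75240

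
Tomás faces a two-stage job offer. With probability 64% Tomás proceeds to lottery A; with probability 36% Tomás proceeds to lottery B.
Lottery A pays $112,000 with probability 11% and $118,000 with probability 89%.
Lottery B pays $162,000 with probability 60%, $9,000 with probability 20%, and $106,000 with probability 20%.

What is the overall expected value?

$118,369.60

EV(A) = 0.11 × 112000 + 0.89 × 118000 = 12320 + 105020 = 117340
EV(B) = 0.6 × 162000 + 0.2 × 9000 + 0.2 × 106000 = 97200 + 1800 + 21200 = 120200
Overall = 0.64 × 117340 + 0.36 × 120200 = 75097.6 + 43272 = 118369.6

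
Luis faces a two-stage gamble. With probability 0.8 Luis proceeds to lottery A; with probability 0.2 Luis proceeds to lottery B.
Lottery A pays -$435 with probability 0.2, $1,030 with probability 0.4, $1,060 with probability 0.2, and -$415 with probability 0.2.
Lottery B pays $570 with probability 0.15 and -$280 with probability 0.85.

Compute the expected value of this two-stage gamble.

EV(A) = 0.2 × (-435) + 0.4 × 1030 + 0.2 × 1060 + 0.2 × (-415) = -87 + 412 + 212 − 83 = 454
EV(B) = 0.15 × 570 + 0.85 × (-280) = 85.5 − 238 = -152.5
Overall = 0.8 × 454 + 0.2 × (-152.5) = 363.2 − 30.5 = 332.7

$332.70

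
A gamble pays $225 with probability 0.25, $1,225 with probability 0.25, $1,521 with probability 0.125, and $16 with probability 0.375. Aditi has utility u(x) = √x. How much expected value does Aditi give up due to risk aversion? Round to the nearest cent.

E[u] = 0.25·√225 + 0.25·√1225 + 0.125·√1521 + 0.375·√16 = 0.25·15 + 0.25·35 + 0.125·39 + 0.375·4 = 18.875
CE = (18.875)² = 356.265625
Risk premium = EV − CE = 558.625 − 356.265625 = 202.359375

$202.36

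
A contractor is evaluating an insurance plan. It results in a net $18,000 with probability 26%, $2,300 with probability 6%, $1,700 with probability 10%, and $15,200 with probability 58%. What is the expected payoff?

EV = 0.26 × 18000 + 0.06 × 2300 + 0.1 × 1700 + 0.58 × 15200 = 4680 + 138 + 170 + 8816 = 13804

$13,804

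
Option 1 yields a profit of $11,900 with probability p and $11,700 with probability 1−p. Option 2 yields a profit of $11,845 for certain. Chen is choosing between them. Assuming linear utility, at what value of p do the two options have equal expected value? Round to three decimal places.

p = 0.725

p·11900 + (1−p)·11700 = 11845
200p + 11700 = 11845
p = (11845 − 11700) / 200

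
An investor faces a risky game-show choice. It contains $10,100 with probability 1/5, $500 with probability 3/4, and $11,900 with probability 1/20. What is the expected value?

$2,990

EV = 1/5 × 10100 + 3/4 × 500 + 1/20 × 11900 = 2020 + 375 + 595 = 2990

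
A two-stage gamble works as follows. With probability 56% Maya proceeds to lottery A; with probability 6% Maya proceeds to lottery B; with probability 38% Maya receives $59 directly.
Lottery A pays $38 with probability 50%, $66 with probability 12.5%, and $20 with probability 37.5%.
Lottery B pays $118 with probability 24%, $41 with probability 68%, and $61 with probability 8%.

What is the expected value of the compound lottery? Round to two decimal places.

EV(A) = 0.5 × 38 + 0.125 × 66 + 0.375 × 20 = 19 + 8.25 + 7.5 = 34.75
EV(B) = 0.24 × 118 + 0.68 × 41 + 0.08 × 61 = 28.32 + 27.88 + 4.88 = 61.08
Branch C: 59 (certain)
Overall = 0.56 × 34.75 + 0.06 × 61.08 + 0.38 × 59 = 19.46 + 3.6648 + 22.42 = 45.5448

$45.54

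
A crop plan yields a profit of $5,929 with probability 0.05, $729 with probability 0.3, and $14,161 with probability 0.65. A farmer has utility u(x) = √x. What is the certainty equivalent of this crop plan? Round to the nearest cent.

E[u] = 0.05·√5929 + 0.3·√729 + 0.65·√14161 = 0.05·77 + 0.3·27 + 0.65·119 = 89.3
CE = (89.3)² = 7974.49

$7,974.49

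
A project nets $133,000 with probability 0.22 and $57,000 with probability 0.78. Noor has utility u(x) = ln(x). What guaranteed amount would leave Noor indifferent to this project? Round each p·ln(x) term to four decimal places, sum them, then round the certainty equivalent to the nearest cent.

$68,679.09

E[u] = 0.22·ln(133000) + 0.78·ln(57000) = 2.5956 + 8.5416 = 11.1372
CE = e^11.1372 ≈ 68679.09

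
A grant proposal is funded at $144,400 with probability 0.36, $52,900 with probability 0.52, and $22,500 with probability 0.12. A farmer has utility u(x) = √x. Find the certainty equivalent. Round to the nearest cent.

$75,295.36

E[u] = 0.36·√144400 + 0.52·√52900 + 0.12·√22500 = 0.36·380 + 0.52·230 + 0.12·150 = 274.4
CE = (274.4)² = 75295.36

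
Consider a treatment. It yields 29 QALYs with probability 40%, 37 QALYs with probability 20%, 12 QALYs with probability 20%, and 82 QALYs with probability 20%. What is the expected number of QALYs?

37.8 QALYs

EV = 0.4 × 29 + 0.2 × 37 + 0.2 × 12 + 0.2 × 82 = 11.6 + 7.4 + 2.4 + 16.4 = 37.8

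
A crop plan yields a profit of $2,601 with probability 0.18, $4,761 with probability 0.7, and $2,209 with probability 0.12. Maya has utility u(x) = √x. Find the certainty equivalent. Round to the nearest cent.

E[u] = 0.18·√2601 + 0.7·√4761 + 0.12·√2209 = 0.18·51 + 0.7·69 + 0.12·47 = 63.12
CE = (63.12)² = 3984.1344

$3,984.13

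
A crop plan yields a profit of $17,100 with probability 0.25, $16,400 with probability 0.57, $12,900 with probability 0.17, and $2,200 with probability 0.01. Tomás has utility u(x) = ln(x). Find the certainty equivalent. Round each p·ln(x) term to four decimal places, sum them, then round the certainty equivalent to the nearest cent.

E[u] = 0.25·ln(17100) + 0.57·ln(16400) + 0.17·ln(12900) + 0.01·ln(2200) = 2.4367 + 5.5319 + 1.6090 + 0.0770 = 9.6546
CE = e^9.6546 ≈ 15593.35

$15,593.35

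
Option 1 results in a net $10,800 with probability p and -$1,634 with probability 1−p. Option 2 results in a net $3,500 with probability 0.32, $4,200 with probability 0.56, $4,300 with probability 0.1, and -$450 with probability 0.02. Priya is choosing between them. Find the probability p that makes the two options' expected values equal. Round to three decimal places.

p = 0.445

EV(Option 2) = 0.32 × 3500 + 0.56 × 4200 + 0.1 × 4300 + 0.02 × (-450) = 1120 + 2352 + 430 − 9 = 3893
p·10800 + (1−p)·(-1634) = 3893
12434p − 1634 = 3893
p = (3893 + 1634) / 12434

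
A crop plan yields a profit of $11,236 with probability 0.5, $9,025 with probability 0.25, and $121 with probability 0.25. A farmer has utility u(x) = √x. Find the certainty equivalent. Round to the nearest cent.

$6,320.25

E[u] = 0.5·√11236 + 0.25·√9025 + 0.25·√121 = 0.5·106 + 0.25·95 + 0.25·11 = 79.5
CE = (79.5)² = 6320.25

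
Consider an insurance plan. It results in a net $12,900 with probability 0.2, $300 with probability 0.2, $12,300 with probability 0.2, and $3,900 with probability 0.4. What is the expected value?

$6,660

EV = 0.2 × 12900 + 0.2 × 300 + 0.2 × 12300 + 0.4 × 3900 = 2580 + 60 + 2460 + 1560 = 6660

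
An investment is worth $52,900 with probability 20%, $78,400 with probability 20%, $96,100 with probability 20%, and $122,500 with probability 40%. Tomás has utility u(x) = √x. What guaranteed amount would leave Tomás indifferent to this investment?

E[u] = 0.2·√52900 + 0.2·√78400 + 0.2·√96100 + 0.4·√122500 = 0.2·230 + 0.2·280 + 0.2·310 + 0.4·350 = 304
CE = (304)² = 92416

$92,416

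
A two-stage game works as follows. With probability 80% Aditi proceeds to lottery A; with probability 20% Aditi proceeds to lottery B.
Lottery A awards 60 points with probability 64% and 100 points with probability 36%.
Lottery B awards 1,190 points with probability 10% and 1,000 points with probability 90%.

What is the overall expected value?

EV(A) = 0.64 × 60 + 0.36 × 100 = 38.4 + 36 = 74.4
EV(B) = 0.1 × 1190 + 0.9 × 1000 = 119 + 900 = 1019
Overall = 0.8 × 74.4 + 0.2 × 1019 = 59.52 + 203.8 = 263.32

263.32 points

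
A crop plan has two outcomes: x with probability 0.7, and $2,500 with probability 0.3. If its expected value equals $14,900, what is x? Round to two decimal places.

0.7·x + 0.3·2500 = 14900
0.7·x = 14900 − 750 = 14150
x = 14150 / 0.7 = 20214.2857

x = $20,214.29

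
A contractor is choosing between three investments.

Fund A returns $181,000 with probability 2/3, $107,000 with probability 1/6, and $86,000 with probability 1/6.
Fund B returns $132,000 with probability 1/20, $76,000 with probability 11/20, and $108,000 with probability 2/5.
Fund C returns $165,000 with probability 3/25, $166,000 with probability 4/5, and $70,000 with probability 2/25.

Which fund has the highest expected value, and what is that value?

Fund C ($158,200)

Fund A = 2/3 × 181000 + 1/6 × 107000 + 1/6 × 86000 = 120666.6667 + 17833.3333 + 14333.3333 = 152833.3333
Fund B = 1/20 × 132000 + 11/20 × 76000 + 2/5 × 108000 = 6600 + 41800 + 43200 = 91600
Fund C = 3/25 × 165000 + 4/5 × 166000 + 2/25 × 70000 = 19800 + 132800 + 5600 = 158200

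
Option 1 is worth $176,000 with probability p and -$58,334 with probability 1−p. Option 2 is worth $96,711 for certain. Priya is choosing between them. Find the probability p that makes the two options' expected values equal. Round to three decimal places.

p·176000 + (1−p)·(-58334) = 96711
234334p − 58334 = 96711
p = (96711 + 58334) / 234334

p = 0.662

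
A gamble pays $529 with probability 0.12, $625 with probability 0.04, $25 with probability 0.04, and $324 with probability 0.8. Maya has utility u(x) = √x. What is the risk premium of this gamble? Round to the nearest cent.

E[u] = 0.12·√529 + 0.04·√625 + 0.04·√25 + 0.8·√324 = 0.12·23 + 0.04·25 + 0.04·5 + 0.8·18 = 18.36
CE = (18.36)² = 337.0896
Risk premium = EV − CE = 348.68 − 337.0896 = 11.5904

$11.59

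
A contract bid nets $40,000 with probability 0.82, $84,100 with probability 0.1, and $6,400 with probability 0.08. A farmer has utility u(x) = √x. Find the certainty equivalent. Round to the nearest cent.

E[u] = 0.82·√40000 + 0.1·√84100 + 0.08·√6400 = 0.82·200 + 0.1·290 + 0.08·80 = 199.4
CE = (199.4)² = 39760.36

$39,760.36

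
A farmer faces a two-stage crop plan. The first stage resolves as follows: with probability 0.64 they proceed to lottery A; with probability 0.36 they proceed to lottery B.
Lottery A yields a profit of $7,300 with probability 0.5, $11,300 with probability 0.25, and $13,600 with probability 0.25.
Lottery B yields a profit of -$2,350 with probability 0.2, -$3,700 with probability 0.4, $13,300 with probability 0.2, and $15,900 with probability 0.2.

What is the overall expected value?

$7,720.40

EV(A) = 0.5 × 7300 + 0.25 × 11300 + 0.25 × 13600 = 3650 + 2825 + 3400 = 9875
EV(B) = 0.2 × (-2350) + 0.4 × (-3700) + 0.2 × 13300 + 0.2 × 15900 = -470 − 1480 + 2660 + 3180 = 3890
Overall = 0.64 × 9875 + 0.36 × 3890 = 6320 + 1400.4 = 7720.4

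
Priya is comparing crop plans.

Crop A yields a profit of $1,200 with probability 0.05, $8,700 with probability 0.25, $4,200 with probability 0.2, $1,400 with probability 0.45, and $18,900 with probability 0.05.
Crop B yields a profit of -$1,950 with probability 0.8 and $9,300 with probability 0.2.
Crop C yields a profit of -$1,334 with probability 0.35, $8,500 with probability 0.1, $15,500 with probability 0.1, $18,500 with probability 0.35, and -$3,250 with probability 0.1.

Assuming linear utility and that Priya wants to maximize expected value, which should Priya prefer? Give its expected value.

Crop A = 0.05 × 1200 + 0.25 × 8700 + 0.2 × 4200 + 0.45 × 1400 + 0.05 × 18900 = 60 + 2175 + 840 + 630 + 945 = 4650
Crop B = 0.8 × (-1950) + 0.2 × 9300 = -1560 + 1860 = 300
Crop C = 0.35 × (-1334) + 0.1 × 8500 + 0.1 × 15500 + 0.35 × 18500 + 0.1 × (-3250) = -466.9 + 850 + 1550 + 6475 − 325 = 8083.1

Crop C ($8,083.10)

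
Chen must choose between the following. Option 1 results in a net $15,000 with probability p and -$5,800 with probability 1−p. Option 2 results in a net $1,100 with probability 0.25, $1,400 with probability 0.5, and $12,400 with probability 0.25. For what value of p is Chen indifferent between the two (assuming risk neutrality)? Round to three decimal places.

EV(Option 2) = 0.25 × 1100 + 0.5 × 1400 + 0.25 × 12400 = 275 + 700 + 3100 = 4075
p·15000 + (1−p)·(-5800) = 4075
20800p − 5800 = 4075
p = (4075 + 5800) / 20800

p = 0.475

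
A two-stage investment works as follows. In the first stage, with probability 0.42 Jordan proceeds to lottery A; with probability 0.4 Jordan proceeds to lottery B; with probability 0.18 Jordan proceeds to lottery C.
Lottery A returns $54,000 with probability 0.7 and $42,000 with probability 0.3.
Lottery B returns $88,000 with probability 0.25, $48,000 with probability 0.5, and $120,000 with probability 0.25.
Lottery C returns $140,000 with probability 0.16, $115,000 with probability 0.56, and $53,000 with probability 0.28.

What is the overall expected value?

$69,863.20

EV(A) = 0.7 × 54000 + 0.3 × 42000 = 37800 + 12600 = 50400
EV(B) = 0.25 × 88000 + 0.5 × 48000 + 0.25 × 120000 = 22000 + 24000 + 30000 = 76000
EV(C) = 0.16 × 140000 + 0.56 × 115000 + 0.28 × 53000 = 22400 + 64400 + 14840 = 101640
Overall = 0.42 × 50400 + 0.4 × 76000 + 0.18 × 101640 = 21168 + 30400 + 18295.2 = 69863.2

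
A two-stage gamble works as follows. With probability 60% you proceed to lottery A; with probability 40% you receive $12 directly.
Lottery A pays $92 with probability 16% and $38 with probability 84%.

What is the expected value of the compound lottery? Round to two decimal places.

$32.78

EV(A) = 0.16 × 92 + 0.84 × 38 = 14.72 + 31.92 = 46.64
Branch B: 12 (certain)
Overall = 0.6 × 46.64 + 0.4 × 12 = 27.984 + 4.8 = 32.784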